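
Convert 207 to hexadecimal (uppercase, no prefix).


207 = CF hex

CF


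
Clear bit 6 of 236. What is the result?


236 & ~(1 << 6) = 172

172


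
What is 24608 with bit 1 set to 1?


24608 | (1 << 1) = 24608 | 2 = 24610

24610


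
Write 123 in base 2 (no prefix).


123 = 1111011 in binary

1111011


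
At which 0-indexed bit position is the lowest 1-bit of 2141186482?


0b1111111100111111110100110110010. Lowest set bit at position 1

1


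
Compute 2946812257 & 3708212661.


0b10101111101001001100100101100001 & 0b11011101000001101101010110110101 = 0b10001101000001001100000100100001 = 2365899041

2365899041


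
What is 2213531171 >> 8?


0b10000011111011111100111000100011 >> 8 = 0b100000111110111111001110 = 8646606

8646606


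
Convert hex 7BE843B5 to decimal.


7BE843B5 hex = 2078819253 decimal

2078819253


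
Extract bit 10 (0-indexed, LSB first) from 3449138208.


0b11001101100101011010110000100000, position 10 = 1

1


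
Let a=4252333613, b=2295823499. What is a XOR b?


4252333613 ^ 2295823499 = 1973553830

1973553830


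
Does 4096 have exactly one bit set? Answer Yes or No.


0b1000000000000. Only one bit set => Yes

Yes


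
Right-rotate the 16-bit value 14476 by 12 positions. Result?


Rotate 0b11100010001100 right by 12 (16-bit) = 0b1000100011000011 = 35011

35011


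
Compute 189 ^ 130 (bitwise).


0b10111101 ^ 0b10000010 = 0b111111 = 63

63


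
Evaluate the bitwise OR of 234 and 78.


0b11101010 | 0b1001110 = 0b11101110 = 238

238


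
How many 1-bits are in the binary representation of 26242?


0b110011010000010 has 6 set bits

6


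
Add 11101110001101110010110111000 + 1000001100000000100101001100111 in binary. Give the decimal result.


11101110001101110010110111000 + 1000001100000000100101001100111 = 1011111010001110011000000011111 = 1598500895

1598500895


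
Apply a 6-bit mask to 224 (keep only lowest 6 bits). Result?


224 & 63 = 32

32


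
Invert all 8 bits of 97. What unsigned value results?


97 ^ 255 = 158

158


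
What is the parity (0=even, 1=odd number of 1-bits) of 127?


0b1111111 has 7 ones => parity 1

1


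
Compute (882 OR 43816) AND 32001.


Step 1: 882 | 43816 = 43898
Step 2: 43898 & 32001 = 10496

10496


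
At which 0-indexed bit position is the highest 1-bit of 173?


0b10101101. Highest set bit at position 7

7


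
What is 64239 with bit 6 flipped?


64239 ^ (1 << 6) = 64239 ^ 64 = 64175

64175


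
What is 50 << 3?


0b110010 << 3 = 0b110010000 = 400

400


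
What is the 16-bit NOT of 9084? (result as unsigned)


~0b10001101111100 = 0b1101110010000011 = 56451 (16-bit unsigned)

56451


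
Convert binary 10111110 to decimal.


10111110 in decimal = 190

190


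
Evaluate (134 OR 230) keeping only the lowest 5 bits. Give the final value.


Step 1: 134 | 230 = 230
Step 2: 230 & 31 = 6

6


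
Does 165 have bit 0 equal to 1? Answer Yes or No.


0b10100101, bit 0 = 1. Yes

Yes


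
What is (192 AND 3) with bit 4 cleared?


Step 1: 192 & 3 = 0
Step 2: 0 & ~(1 << 4) = 0

0


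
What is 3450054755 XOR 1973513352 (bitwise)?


0b11001101101000111010100001100011 ^ 0b1110101101000010110110010001000 = 0b10111000000000101100010011101011 = 3087189227

3087189227


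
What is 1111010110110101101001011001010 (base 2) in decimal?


1111010110110101101001011001010 in decimal = 2061161162

2061161162


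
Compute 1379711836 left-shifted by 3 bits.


0b1010010001111001011101101011100 << 3 = 0b1010010001111001011101101011100000 = 11037694688

11037694688


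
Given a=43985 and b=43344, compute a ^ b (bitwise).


43985 ^ 43344 = 641

641


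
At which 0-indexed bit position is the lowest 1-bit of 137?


0b10001001. Lowest set bit at position 0

0


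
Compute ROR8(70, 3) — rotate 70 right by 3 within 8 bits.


Rotate 0b1000110 right by 3 (8-bit) = 0b11001000 = 200

200


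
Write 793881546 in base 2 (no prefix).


793881546 = 101111010100011010101111001010 in binary

101111010100011010101111001010


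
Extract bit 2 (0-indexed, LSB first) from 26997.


0b110100101110101, position 2 = 1

1


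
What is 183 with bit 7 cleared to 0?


183 & ~(1 << 7) = 55

55


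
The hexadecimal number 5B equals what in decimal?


5B hex = 91 decimal

91


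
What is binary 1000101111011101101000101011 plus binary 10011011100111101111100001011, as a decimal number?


1000101111011101101000101011 + 10011011100111101111100001011 = 11100001100011011100100110110 = 473020726

473020726


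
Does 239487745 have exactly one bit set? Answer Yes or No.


0b1110010001100100101100000001. Multiple bits set => No

No


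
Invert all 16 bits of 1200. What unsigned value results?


1200 ^ 65535 = 64335

64335


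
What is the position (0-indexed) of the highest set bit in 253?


0b11111101. Highest set bit at position 7

7


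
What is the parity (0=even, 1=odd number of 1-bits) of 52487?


0b1100110100000111 has 8 ones => parity 0

0


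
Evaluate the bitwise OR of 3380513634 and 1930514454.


0b11001001011111101000101101100010 | 0b1110011000100010101000000010110 = 0b11111011011111111101101101110110 = 4219460470

4219460470


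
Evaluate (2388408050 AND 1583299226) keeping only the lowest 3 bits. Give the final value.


Step 1: 2388408050 & 1583299226 = 240923282
Step 2: 240923282 & 7 = 2

2


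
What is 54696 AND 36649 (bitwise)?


0b1101010110101000 & 0b1000111100101001 = 0b1000010100101000 = 34088

34088


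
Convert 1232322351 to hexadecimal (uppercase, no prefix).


1232322351 = 4973BF2F hex

4973BF2F


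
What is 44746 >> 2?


0b1010111011001010 >> 2 = 0b10101110110010 = 11186

11186


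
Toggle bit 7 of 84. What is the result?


84 ^ (1 << 7) = 84 ^ 128 = 212

212


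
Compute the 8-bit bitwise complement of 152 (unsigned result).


~0b10011000 = 0b1100111 = 103 (8-bit unsigned)

103


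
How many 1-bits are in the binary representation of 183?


0b10110111 has 6 set bits

6


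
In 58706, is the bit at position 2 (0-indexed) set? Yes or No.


0b1110010101010010, bit 2 = 0. No

No


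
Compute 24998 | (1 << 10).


24998 | (1 << 10) = 24998 | 1024 = 26022

26022


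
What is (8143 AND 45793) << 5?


Step 1: 8143 & 45793 = 4801
Step 2: 4801 << 5 = 153632

153632


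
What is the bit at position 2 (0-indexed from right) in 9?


0b1001, position 2 = 0

0


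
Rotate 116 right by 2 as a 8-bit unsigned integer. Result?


Rotate 0b1110100 right by 2 (8-bit) = 0b11101 = 29

29


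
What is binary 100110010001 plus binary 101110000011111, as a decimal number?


100110010001 + 101110000011111 = 110010110110000 = 26032

26032


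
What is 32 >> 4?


0b100000 >> 4 = 0b10 = 2

2


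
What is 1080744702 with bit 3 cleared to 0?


1080744702 & ~(1 << 3) = 1080744694

1080744694


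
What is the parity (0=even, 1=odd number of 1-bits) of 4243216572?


0b11111100111010100101100010111100 has 19 ones => parity 1

1


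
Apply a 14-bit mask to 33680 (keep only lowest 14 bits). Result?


33680 & 16383 = 912

912


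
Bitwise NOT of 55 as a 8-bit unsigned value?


~0b110111 = 0b11001000 = 200 (8-bit unsigned)

200


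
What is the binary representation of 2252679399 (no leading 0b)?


2252679399 = 10000110010001010010100011100111 in binary

10000110010001010010100011100111


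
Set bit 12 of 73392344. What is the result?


73392344 | (1 << 12) = 73392344 | 4096 = 73396440

73396440


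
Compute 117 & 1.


0b1110101 & 0b1 = 0b1 = 1

1


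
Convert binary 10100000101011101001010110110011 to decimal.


10100000101011101001010110110011 in decimal = 2695796147

2695796147


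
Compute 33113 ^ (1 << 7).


33113 ^ (1 << 7) = 33113 ^ 128 = 33241

33241


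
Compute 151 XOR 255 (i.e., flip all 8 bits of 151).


151 ^ 255 = 104

104


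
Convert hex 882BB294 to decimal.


882BB294 hex = 2284565140 decimal

2284565140


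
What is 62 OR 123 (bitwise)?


0b111110 | 0b1111011 = 0b1111111 = 127

127


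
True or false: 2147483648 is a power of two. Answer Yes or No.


0b10000000000000000000000000000000. Only one bit set => Yes

Yes


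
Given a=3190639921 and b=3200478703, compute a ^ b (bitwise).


3190639921 ^ 3200478703 = 15605982

15605982


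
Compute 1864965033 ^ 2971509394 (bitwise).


0b1101111001010010001101110101001 ^ 0b10110001000111011010001010010010 = 0b11011110001101001011100100111011 = 3727997243

3727997243


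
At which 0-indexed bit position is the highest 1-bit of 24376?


0b101111100111000. Highest set bit at position 14

14


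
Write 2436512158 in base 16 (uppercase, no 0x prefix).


2436512158 = 913A399E hex

913A399E


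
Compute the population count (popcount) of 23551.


0b101101111111111 has 13 set bits

13


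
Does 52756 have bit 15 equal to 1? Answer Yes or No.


0b1100111000010100, bit 15 = 1. Yes

Yes


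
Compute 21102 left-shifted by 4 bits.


0b101001001101110 << 4 = 0b1010010011011100000 = 337632

337632


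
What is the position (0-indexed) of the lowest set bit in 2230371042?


0b10000100111100001100001011100010. Lowest set bit at position 1

1


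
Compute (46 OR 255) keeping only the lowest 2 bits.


Step 1: 46 | 255 = 255
Step 2: 255 & 3 = 3

3


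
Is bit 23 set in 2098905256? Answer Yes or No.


0b1111101000110101100000010101000, bit 23 = 0. No

No


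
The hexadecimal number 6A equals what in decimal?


6A hex = 106 decimal

106


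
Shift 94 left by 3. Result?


0b1011110 << 3 = 0b1011110000 = 752

752


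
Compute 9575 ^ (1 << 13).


9575 ^ (1 << 13) = 9575 ^ 8192 = 1383

1383


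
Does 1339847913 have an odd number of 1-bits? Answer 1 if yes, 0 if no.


0b1001111110111000111010011101001 has 19 ones => parity 1

1


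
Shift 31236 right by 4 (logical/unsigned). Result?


0b111101000000100 >> 4 = 0b11110100000 = 1952

1952


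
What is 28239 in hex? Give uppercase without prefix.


28239 = 6E4F hex

6E4F


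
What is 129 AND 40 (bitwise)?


0b10000001 & 0b101000 = 0b0 = 0

0


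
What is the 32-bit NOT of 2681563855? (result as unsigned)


~0b10011111110101010110101011001111 = 0b1100000001010101001010100110000 = 1613403440 (32-bit unsigned)

1613403440


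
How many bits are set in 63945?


0b1111100111001001 has 10 set bits

10


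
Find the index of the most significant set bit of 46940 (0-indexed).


0b1011011101011100. Highest set bit at position 15

15


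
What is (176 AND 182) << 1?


Step 1: 176 & 182 = 176
Step 2: 176 << 1 = 352

352


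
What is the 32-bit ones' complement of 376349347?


376349347 ^ 4294967295 = 3918617948

3918617948


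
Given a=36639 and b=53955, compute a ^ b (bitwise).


36639 ^ 53955 = 24028

24028


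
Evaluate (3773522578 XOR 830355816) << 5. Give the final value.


Step 1: 3773522578 ^ 830355816 = 3516226554
Step 2: 3516226554 << 5 = 112519249728

112519249728


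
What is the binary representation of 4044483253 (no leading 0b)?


4044483253 = 11110001000100011110101010110101 in binary

11110001000100011110101010110101


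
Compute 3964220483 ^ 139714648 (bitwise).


0b11101100010010010011010001000011 ^ 0b1000010100111110000001011000 = 0b11100100000110101101010000011011 = 3826963483

3826963483


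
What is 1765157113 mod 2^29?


1765157113 & 536870911 = 154544377

154544377


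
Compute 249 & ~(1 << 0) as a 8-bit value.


249 & ~(1 << 0) = 248

248


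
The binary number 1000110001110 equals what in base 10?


1000110001110 in decimal = 4494

4494


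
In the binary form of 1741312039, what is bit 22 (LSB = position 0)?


0b1100111110010100101000000100111, position 22 = 1

1


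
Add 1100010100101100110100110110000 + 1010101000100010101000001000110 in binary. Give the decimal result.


1100010100101100110100110110000 + 1010101000100010101000001000110 = 10110111101001111011100111110110 = 3081222646

3081222646


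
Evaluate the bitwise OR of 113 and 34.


0b1110001 | 0b100010 = 0b1110011 = 115

115


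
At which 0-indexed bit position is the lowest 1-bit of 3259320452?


0b11000010010001010100100010000100. Lowest set bit at position 2

2


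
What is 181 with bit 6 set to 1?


181 | (1 << 6) = 181 | 64 = 245

245


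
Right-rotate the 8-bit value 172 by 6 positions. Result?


Rotate 0b10101100 right by 6 (8-bit) = 0b10110010 = 178

178


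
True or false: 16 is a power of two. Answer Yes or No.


0b10000. Only one bit set => Yes

Yes


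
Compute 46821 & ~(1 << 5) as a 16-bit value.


46821 & ~(1 << 5) = 46789

46789


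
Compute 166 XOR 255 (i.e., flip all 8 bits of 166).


166 ^ 255 = 89

89


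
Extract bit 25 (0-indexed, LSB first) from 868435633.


0b110011110000110100011010110001, position 25 = 1

1


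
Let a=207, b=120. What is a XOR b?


207 ^ 120 = 183

183


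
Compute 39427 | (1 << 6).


39427 | (1 << 6) = 39427 | 64 = 39491

39491


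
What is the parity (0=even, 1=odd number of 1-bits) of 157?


0b10011101 has 5 ones => parity 1

1


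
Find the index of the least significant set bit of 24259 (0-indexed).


0b101111011000011. Lowest set bit at position 0

0


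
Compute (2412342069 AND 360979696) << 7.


Step 1: 2412342069 & 360979696 = 92276784
Step 2: 92276784 << 7 = 11811428352

11811428352


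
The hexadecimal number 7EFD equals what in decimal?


7EFD hex = 32509 decimal

32509


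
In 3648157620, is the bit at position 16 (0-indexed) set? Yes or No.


0b11011001011100100111011110110100, bit 16 = 0. No

No


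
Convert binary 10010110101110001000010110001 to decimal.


10010110101110001000010110001 in decimal = 316084401

316084401


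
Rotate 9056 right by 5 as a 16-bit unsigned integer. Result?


Rotate 0b10001101100000 right by 5 (16-bit) = 0b100011011 = 283

283


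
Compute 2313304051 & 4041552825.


0b10001001111000100011011111110011 & 0b11110000111001010011001110111001 = 0b10000000111000000011001110110001 = 2162176945

2162176945


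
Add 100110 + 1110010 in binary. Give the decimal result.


100110 + 1110010 = 10011000 = 152

152


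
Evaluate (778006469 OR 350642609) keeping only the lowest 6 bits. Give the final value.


Step 1: 778006469 | 350642609 = 1056927733
Step 2: 1056927733 & 63 = 53

53


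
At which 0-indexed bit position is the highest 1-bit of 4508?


0b1000110011100. Highest set bit at position 12

12


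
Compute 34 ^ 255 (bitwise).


0b100010 ^ 0b11111111 = 0b11011101 = 221

221


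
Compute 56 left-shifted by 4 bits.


0b111000 << 4 = 0b1110000000 = 896

896


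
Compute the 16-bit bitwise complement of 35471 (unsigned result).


~0b1000101010001111 = 0b111010101110000 = 30064 (16-bit unsigned)

30064


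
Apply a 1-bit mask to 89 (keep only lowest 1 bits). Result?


89 & 1 = 1

1


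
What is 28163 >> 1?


0b110111000000011 >> 1 = 0b11011100000001 = 14081

14081


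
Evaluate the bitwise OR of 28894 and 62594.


0b111000011011110 | 0b1111010010000010 = 0b1111010011011110 = 62686

62686


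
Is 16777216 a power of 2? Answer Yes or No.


0b1000000000000000000000000. Only one bit set => Yes

Yes


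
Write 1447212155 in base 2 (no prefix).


1447212155 = 1010110010000101011010001111011 in binary

1010110010000101011010001111011


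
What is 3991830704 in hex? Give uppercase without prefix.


3991830704 = EDEE80B0 hex

EDEE80B0


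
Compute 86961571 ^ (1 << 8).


86961571 ^ (1 << 8) = 86961571 ^ 256 = 86961315

86961315


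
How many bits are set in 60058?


0b1110101010011010 has 9 set bits

9


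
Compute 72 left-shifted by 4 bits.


0b1001000 << 4 = 0b10010000000 = 1152

1152


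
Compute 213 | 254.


0b11010101 | 0b11111110 = 0b11111111 = 255

255


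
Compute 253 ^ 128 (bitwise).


0b11111101 ^ 0b10000000 = 0b1111101 = 125

125


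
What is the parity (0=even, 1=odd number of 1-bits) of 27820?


0b110110010101100 has 8 ones => parity 0

0


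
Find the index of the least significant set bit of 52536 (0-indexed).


0b1100110100111000. Lowest set bit at position 3

3


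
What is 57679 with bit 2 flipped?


57679 ^ (1 << 2) = 57679 ^ 4 = 57675

57675


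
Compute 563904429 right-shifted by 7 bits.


0b100001100111000111111110101101 >> 7 = 0b10000110011100011111111 = 4405503

4405503


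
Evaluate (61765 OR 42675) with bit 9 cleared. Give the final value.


Step 1: 61765 | 42675 = 63479
Step 2: 63479 & ~(1 << 9) = 62967

62967


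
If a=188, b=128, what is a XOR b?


188 ^ 128 = 60

60


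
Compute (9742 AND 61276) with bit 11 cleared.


Step 1: 9742 & 61276 = 9740
Step 2: 9740 & ~(1 << 11) = 9740

9740


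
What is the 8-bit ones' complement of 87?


87 ^ 255 = 168

168


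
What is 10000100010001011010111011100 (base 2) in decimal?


10000100010001011010111011100 in decimal = 277394908

277394908


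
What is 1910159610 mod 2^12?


1910159610 & 4095 = 2298

2298


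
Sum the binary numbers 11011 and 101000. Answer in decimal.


11011 + 101000 = 1000011 = 67

67


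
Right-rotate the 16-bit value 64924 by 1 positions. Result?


Rotate 0b1111110110011100 right by 1 (16-bit) = 0b111111011001110 = 32462

32462


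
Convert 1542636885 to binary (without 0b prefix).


1542636885 = 1011011111100101100010101010101 in binary

1011011111100101100010101010101


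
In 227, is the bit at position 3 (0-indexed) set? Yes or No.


0b11100011, bit 3 = 0. No

No


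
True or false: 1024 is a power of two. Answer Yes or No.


0b10000000000. Only one bit set => Yes

Yes


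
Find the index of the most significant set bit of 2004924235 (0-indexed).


0b1110111100000001011011101001011. Highest set bit at position 30

30


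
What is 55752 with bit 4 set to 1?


55752 | (1 << 4) = 55752 | 16 = 55768

55768


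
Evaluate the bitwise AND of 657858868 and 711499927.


0b100111001101100010000100110100 & 0b101010011010001010000010010111 = 0b100010001000000010000000010100 = 572530708

572530708


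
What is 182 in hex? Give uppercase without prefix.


182 = B6 hex

B6


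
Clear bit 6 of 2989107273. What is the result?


2989107273 & ~(1 << 6) = 2989107209

2989107209


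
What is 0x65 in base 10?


65 hex = 101 decimal

101


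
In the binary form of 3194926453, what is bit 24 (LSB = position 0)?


0b10111110011011101011010101110101, position 24 = 0

0


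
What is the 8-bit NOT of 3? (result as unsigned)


~0b11 = 0b11111100 = 252 (8-bit unsigned)

252


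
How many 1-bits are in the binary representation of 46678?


0b1011011001010110 has 9 set bits

9


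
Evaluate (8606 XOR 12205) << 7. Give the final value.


Step 1: 8606 ^ 12205 = 3635
Step 2: 3635 << 7 = 465280

465280


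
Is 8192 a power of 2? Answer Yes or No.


0b10000000000000. Only one bit set => Yes

Yes


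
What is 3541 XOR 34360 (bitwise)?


0b110111010101 ^ 0b1000011000111000 = 0b1000101111101101 = 35821

35821


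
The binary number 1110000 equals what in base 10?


1110000 in decimal = 112

112


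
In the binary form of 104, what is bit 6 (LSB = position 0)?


0b1101000, position 6 = 1

1


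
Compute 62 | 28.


0b111110 | 0b11100 = 0b111110 = 62

62


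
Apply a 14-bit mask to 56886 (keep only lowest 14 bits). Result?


56886 & 16383 = 7734

7734


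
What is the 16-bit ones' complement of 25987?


25987 ^ 65535 = 39548

39548


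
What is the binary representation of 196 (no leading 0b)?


196 = 11000100 in binary

11000100


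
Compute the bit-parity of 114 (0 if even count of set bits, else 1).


0b1110010 has 4 ones => parity 0

0


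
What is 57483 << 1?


0b1110000010001011 << 1 = 0b11100000100010110 = 114966

114966


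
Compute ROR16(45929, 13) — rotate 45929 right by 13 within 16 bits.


Rotate 0b1011001101101001 right by 13 (16-bit) = 0b1001101101001101 = 39757

39757


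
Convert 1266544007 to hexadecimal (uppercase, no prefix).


1266544007 = 4B7DED87 hex

4B7DED87


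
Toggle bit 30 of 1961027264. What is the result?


1961027264 ^ (1 << 30) = 1961027264 ^ 1073741824 = 887285440

887285440


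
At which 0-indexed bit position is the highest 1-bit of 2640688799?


0b10011101011001011011011010011111. Highest set bit at position 31

31


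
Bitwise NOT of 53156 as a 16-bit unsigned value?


~0b1100111110100100 = 0b11000001011011 = 12379 (16-bit unsigned)

12379


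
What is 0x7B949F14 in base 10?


7B949F14 hex = 2073337620 decimal

2073337620


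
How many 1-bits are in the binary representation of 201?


0b11001001 has 4 set bits

4


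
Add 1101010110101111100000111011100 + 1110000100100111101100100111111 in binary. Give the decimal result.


1101010110101111100000111011100 + 1110000100100111101100100111111 = 11011011011010111001101100011011 = 3681262363

3681262363


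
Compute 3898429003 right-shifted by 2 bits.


0b11101000010111010100111001001011 >> 2 = 0b111010000101110101001110010010 = 974607250

974607250


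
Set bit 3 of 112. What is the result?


112 | (1 << 3) = 112 | 8 = 120

120


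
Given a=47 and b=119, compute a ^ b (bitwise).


47 ^ 119 = 88

88


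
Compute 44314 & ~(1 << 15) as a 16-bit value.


44314 & ~(1 << 15) = 11546

11546


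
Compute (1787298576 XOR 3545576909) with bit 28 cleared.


Step 1: 1787298576 ^ 3545576909 = 3118282461
Step 2: 3118282461 & ~(1 << 28) = 2849847005

2849847005


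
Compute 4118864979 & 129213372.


0b11110101100000001110010001010011 & 0b111101100111010001110111100 = 0b101100000001010000000010000 = 92315664

92315664


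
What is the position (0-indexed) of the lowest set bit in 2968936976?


0b10110000111101100110001000010000. Lowest set bit at position 4

4


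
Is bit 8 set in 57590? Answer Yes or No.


0b1110000011110110, bit 8 = 0. No

No


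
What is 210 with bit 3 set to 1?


210 | (1 << 3) = 210 | 8 = 218

218


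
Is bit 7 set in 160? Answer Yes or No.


0b10100000, bit 7 = 1. Yes

Yes


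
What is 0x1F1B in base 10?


1F1B hex = 7963 decimal

7963


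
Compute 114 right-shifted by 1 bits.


0b1110010 >> 1 = 0b111001 = 57

57


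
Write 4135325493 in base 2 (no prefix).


4135325493 = 11110110011111000000111100110101 in binary

11110110011111000000111100110101


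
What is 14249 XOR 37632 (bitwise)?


0b11011110101001 ^ 0b1001001100000000 = 0b1010010010101001 = 42153

42153


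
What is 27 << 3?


0b11011 << 3 = 0b11011000 = 216

216


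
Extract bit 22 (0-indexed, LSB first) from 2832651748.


0b10101000110101101101010111100100, position 22 = 1

1


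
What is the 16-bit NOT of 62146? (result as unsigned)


~0b1111001011000010 = 0b110100111101 = 3389 (16-bit unsigned)

3389


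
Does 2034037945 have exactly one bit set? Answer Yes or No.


0b1111001001111001111010010111001. Multiple bits set => No

No


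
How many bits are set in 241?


0b11110001 has 5 set bits

5


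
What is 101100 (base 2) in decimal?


101100 in decimal = 44

44


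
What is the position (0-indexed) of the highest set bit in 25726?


0b110010001111110. Highest set bit at position 14

14


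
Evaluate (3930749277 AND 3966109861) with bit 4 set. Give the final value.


Step 1: 3930749277 & 3966109861 = 3896641541
Step 2: 3896641541 | (1 << 4) = 3896641541 | 16 = 3896641557

3896641557


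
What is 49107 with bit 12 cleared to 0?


49107 & ~(1 << 12) = 45011

45011


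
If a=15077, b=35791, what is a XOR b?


15077 ^ 35791 = 45354

45354


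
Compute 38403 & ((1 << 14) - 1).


38403 & 16383 = 5635

5635


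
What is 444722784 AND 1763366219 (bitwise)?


0b11010100000011110111001100000 & 0b1101001000110101101010101001011 = 0b1000000000001100010001000000 = 134267968

134267968


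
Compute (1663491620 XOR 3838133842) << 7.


Step 1: 1663491620 ^ 3838133842 = 2279839862
Step 2: 2279839862 << 7 = 291819502336

291819502336


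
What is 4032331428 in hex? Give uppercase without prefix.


4032331428 = F0587EA4 hex

F0587EA4


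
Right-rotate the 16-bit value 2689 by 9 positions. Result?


Rotate 0b101010000001 right by 9 (16-bit) = 0b100000010000101 = 16517

16517


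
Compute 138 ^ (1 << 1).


138 ^ (1 << 1) = 138 ^ 2 = 136

136


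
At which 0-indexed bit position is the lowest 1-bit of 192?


0b11000000. Lowest set bit at position 6

6


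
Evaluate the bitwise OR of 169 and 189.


0b10101001 | 0b10111101 = 0b10111101 = 189

189


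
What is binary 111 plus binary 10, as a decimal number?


111 + 10 = 1001 = 9

9


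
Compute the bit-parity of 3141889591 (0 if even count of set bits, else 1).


0b10111011010001010110111000110111 has 19 ones => parity 1

1


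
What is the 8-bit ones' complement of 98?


98 ^ 255 = 157

157


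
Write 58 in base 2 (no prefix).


58 = 111010 in binary

111010


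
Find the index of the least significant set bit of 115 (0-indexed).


0b1110011. Lowest set bit at position 0

0


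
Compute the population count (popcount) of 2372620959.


0b10001101011010110101001010011111 has 18 set bits

18


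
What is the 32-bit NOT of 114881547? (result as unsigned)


~0b110110110001111010000001011 = 0b11111001001001110000101111110100 = 4180085748 (32-bit unsigned)

4180085748


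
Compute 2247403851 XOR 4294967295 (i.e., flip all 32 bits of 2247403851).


2247403851 ^ 4294967295 = 2047563444

2047563444


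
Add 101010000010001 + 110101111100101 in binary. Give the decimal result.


101010000010001 + 110101111100101 = 1011111111110110 = 49142

49142


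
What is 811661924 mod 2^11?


811661924 & 2047 = 612

612


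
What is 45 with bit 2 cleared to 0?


45 & ~(1 << 2) = 41

41


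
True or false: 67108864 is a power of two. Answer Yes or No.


0b100000000000000000000000000. Only one bit set => Yes

Yes


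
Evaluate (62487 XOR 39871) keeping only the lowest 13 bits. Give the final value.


Step 1: 62487 ^ 39871 = 28584
Step 2: 28584 & 8191 = 4008

4008


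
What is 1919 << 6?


0b11101111111 << 6 = 0b11101111111000000 = 122816

122816


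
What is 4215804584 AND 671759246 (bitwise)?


0b11111011010010000001001010101000 & 0b101000000010100011101110001110 = 0b101000000010000001001010001000 = 671617672

671617672


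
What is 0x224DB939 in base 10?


224DB939 hex = 575519033 decimal

575519033


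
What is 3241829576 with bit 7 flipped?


3241829576 ^ (1 << 7) = 3241829576 ^ 128 = 3241829448

3241829448


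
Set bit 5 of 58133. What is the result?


58133 | (1 << 5) = 58133 | 32 = 58165

58165


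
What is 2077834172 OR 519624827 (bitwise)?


0b1111011110110010011101110111100 | 0b11110111110001101100001111011 = 0b1111111111110011111101111111111 = 2147089407

2147089407


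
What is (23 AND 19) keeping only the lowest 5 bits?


Step 1: 23 & 19 = 19
Step 2: 19 & 31 = 19

19


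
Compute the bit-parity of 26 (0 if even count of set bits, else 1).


0b11010 has 3 ones => parity 1

1


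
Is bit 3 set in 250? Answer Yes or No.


0b11111010, bit 3 = 1. Yes

Yes


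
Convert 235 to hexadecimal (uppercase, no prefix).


235 = EB hex

EB


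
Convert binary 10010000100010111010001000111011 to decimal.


10010000100010111010001000111011 in decimal = 2425070139

2425070139


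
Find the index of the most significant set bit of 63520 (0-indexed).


0b1111100000100000. Highest set bit at position 15

15


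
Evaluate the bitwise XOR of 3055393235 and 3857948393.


0b10110110000111011001100111010011 ^ 0b11100101111100111001111011101001 = 0b1010011111011100000011100111010 = 1408108346

1408108346


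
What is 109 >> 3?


0b1101101 >> 3 = 0b1101 = 13

13


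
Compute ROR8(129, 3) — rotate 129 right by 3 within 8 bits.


Rotate 0b10000001 right by 3 (8-bit) = 0b110000 = 48

48


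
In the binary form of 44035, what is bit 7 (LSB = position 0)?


0b1010110000000011, position 7 = 0

0


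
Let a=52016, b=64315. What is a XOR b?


52016 ^ 64315 = 12299

12299


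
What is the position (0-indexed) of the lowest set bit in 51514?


0b1100100100111010. Lowest set bit at position 1

1


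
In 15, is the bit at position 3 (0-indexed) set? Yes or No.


0b1111, bit 3 = 1. Yes

Yes


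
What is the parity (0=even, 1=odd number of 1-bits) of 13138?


0b11001101010010 has 7 ones => parity 1

1


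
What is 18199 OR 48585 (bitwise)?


0b100011100010111 | 0b1011110111001001 = 0b1111111111011111 = 65503

65503


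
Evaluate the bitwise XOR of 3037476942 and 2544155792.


0b10110101000011000011100001001110 ^ 0b10010111101001001011110010010000 = 0b100010101010001000010011011110 = 581469406

581469406


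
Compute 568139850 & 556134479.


0b100001110111010010000001001010 & 0b100001001001011111000001001111 = 0b100001000001010010000001001010 = 553984074

553984074


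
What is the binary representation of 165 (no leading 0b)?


165 = 10100101 in binary

10100101


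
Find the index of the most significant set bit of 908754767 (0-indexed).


0b110110001010100111111101001111. Highest set bit at position 29

29


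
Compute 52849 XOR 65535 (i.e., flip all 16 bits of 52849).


52849 ^ 65535 = 12686

12686


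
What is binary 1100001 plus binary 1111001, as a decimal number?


1100001 + 1111001 = 11011010 = 218

218


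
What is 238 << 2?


0b11101110 << 2 = 0b1110111000 = 952

952


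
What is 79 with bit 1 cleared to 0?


79 & ~(1 << 1) = 77

77


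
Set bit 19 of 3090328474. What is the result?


3090328474 | (1 << 19) = 3090328474 | 524288 = 3090852762

3090852762


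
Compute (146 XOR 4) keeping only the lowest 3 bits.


Step 1: 146 ^ 4 = 150
Step 2: 150 & 7 = 6

6


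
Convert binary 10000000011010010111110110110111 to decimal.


10000000011010010111110110110111 in decimal = 2154397111

2154397111


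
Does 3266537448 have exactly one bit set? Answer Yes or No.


0b11000010101100110110011111101000. Multiple bits set => No

No


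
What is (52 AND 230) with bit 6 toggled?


Step 1: 52 & 230 = 36
Step 2: 36 ^ (1 << 6) = 36 ^ 64 = 100

100


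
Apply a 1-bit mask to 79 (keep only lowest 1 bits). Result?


79 & 1 = 1

1


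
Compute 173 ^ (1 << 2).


173 ^ (1 << 2) = 173 ^ 4 = 169

169


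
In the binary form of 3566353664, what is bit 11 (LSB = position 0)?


0b11010100100100100011110100000000, position 11 = 1

1


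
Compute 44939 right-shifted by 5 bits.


0b1010111110001011 >> 5 = 0b10101111100 = 1404

1404


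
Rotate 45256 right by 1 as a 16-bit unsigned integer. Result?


Rotate 0b1011000011001000 right by 1 (16-bit) = 0b101100001100100 = 22628

22628


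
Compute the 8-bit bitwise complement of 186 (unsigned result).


~0b10111010 = 0b1000101 = 69 (8-bit unsigned)

69


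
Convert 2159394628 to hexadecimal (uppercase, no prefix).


2159394628 = 80B5BF44 hex

80B5BF44


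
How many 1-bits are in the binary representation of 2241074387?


0b10000101100101000001010011010011 has 13 set bits

13


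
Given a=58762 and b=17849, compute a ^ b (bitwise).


58762 ^ 17849 = 41011

41011


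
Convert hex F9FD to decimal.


F9FD hex = 63997 decimal

63997


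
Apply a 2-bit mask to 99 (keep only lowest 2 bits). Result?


99 & 3 = 3

3


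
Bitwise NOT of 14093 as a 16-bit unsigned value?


~0b11011100001101 = 0b1100100011110010 = 51442 (16-bit unsigned)

51442


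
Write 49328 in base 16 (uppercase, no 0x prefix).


49328 = C0B0 hex

C0B0


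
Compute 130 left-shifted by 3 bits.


0b10000010 << 3 = 0b10000010000 = 1040

1040


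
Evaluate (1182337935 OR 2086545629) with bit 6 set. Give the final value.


Step 1: 1182337935 | 2086545629 = 2122263519
Step 2: 2122263519 | (1 << 6) = 2122263519 | 64 = 2122263519

2122263519


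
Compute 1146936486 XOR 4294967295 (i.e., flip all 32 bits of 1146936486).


1146936486 ^ 4294967295 = 3148030809

3148030809


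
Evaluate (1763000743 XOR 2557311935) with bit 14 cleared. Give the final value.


Step 1: 1763000743 ^ 2557311935 = 4051188248
Step 2: 4051188248 & ~(1 << 14) = 4051188248

4051188248


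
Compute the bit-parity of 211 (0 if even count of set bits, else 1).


0b11010011 has 5 ones => parity 1

1


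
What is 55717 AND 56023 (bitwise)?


0b1101100110100101 & 0b1101101011010111 = 0b1101100010000101 = 55429

55429


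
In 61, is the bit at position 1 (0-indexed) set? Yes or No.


0b111101, bit 1 = 0. No

No


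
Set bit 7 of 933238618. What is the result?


933238618 | (1 << 7) = 933238618 | 128 = 933238746

933238746


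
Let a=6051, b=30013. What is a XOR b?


6051 ^ 30013 = 25246

25246


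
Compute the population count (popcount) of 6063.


0b1011110101111 has 10 set bits

10


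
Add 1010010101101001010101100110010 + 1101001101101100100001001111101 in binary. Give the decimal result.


1010010101101001010101100110010 + 1101001101101100100001001111101 = 10111100011010101110110110101111 = 3161124271

3161124271


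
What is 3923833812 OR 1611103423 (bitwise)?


0b11101001111000001111001111010100 | 0b1100000000001110111110010111111 = 0b11101001111001111111111111111111 = 3924295679

3924295679


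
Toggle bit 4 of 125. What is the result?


125 ^ (1 << 4) = 125 ^ 16 = 109

109


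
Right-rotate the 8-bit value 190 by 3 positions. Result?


Rotate 0b10111110 right by 3 (8-bit) = 0b11010111 = 215

215


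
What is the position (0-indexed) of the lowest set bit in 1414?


0b10110000110. Lowest set bit at position 1

1


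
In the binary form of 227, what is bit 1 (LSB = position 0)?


0b11100011, position 1 = 1

1


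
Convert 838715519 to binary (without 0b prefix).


838715519 = 110001111111011100100001111111 in binary

110001111111011100100001111111


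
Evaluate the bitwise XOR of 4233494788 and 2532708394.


0b11111100010101100000000100000100 ^ 0b10010110111101100001000000101010 = 0b1101010101000000001000100101110 = 1788875054

1788875054


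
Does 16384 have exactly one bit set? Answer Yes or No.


0b100000000000000. Only one bit set => Yes

Yes


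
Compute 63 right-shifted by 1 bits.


0b111111 >> 1 = 0b11111 = 31

31


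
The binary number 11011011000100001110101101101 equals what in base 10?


11011011000100001110101101101 in decimal = 459414893

459414893


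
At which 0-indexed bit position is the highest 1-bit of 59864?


0b1110100111011000. Highest set bit at position 15

15


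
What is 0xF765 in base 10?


F765 hex = 63333 decimal

63333


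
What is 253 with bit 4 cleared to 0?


253 & ~(1 << 4) = 237

237


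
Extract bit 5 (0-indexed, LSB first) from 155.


0b10011011, position 5 = 0

0


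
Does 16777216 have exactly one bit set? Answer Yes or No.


0b1000000000000000000000000. Only one bit set => Yes

Yes


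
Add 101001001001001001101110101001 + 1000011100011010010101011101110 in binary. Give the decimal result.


101001001001001001101110101001 + 1000011100011010010101011101110 = 1101100101100011100011010010111 = 1823590039

1823590039


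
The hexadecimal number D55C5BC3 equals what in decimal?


D55C5BC3 hex = 3579599811 decimal

3579599811


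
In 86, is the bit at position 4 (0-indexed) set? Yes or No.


0b1010110, bit 4 = 1. Yes

Yes


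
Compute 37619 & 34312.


0b1001001011110011 & 0b1000011000001000 = 0b1000001000000000 = 33280

33280


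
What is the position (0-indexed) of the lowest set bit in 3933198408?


0b11101010011011111101100001001000. Lowest set bit at position 3

3


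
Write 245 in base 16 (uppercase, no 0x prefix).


245 = F5 hex

F5


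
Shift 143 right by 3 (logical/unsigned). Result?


0b10001111 >> 3 = 0b10001 = 17

17


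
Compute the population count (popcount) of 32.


0b100000 has 1 set bits

1


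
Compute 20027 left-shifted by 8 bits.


0b100111000111011 << 8 = 0b10011100011101100000000 = 5126912

5126912


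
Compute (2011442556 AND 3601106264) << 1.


Step 1: 2011442556 & 3601106264 = 1453589848
Step 2: 1453589848 << 1 = 2907179696

2907179696


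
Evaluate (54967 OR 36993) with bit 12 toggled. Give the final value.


Step 1: 54967 | 36993 = 54967
Step 2: 54967 ^ (1 << 12) = 54967 ^ 4096 = 50871

50871


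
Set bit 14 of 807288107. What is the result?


807288107 | (1 << 14) = 807288107 | 16384 = 807304491

807304491


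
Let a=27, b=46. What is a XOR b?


27 ^ 46 = 53

53


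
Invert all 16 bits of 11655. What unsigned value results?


11655 ^ 65535 = 53880

53880


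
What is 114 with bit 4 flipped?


114 ^ (1 << 4) = 114 ^ 16 = 98

98


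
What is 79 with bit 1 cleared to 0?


79 & ~(1 << 1) = 77

77


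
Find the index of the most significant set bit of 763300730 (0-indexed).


0b101101011111110000101101111010. Highest set bit at position 29

29


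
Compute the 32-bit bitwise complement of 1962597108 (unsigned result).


~0b1110100111110101101101011110100 = 0b10001011000001010010010100001011 = 2332370187 (32-bit unsigned)

2332370187


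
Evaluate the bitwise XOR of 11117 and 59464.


0b10101101101101 ^ 0b1110100001001000 = 0b1100001100100101 = 49957

49957


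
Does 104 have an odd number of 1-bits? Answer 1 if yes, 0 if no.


0b1101000 has 3 ones => parity 1

1


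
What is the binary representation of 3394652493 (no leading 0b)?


3394652493 = 11001010010101100100100101001101 in binary

11001010010101100100100101001101


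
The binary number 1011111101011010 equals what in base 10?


1011111101011010 in decimal = 48986

48986


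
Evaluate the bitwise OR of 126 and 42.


0b1111110 | 0b101010 = 0b1111110 = 126

126


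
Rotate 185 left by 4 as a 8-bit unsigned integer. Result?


Rotate 0b10111001 left by 4 (8-bit) = 0b10011011 = 155

155


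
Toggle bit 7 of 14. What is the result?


14 ^ (1 << 7) = 14 ^ 128 = 142

142


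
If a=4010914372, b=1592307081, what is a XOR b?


4010914372 ^ 1592307081 = 2985893837

2985893837


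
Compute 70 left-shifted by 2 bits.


0b1000110 << 2 = 0b100011000 = 280

280


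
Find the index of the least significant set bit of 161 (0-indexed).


0b10100001. Lowest set bit at position 0

0


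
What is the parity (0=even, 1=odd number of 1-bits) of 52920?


0b1100111010111000 has 9 ones => parity 1

1


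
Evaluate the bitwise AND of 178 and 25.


0b10110010 & 0b11001 = 0b10000 = 16

16
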